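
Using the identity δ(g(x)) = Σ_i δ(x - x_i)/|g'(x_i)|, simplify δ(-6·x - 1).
\frac{\delta(x + 1/6)}{6}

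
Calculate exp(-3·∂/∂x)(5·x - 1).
5 x - 16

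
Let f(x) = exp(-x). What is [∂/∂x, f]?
- e^{- x}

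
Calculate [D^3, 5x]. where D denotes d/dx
15D^{2}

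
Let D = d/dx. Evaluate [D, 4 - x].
-1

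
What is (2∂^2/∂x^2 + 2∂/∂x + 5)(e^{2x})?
17 e^{2 x}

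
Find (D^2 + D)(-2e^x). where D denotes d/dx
- 4 e^{x}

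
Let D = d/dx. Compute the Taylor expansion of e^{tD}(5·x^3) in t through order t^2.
5 x \left(3 t^{2} + 3 t x + x^{2}\right)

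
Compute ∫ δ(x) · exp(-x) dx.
1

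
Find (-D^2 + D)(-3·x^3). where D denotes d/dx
9 x \left(2 - x\right)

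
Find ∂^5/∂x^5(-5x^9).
- 75600 x^{4}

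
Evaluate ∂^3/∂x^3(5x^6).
600 x^{3}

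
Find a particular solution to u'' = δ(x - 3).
\frac{|x - 3|}{2}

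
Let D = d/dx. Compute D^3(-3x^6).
- 360 x^{3}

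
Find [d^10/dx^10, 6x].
60\frac{d^{9}}{dx^{9}}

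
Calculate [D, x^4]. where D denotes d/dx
4 x^{3}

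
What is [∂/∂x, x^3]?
3 x^{2}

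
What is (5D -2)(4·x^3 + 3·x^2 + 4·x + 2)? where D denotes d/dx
- 8 x^{3} + 54 x^{2} + 22 x + 16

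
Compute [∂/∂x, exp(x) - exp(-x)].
2 \cosh{\left(x \right)}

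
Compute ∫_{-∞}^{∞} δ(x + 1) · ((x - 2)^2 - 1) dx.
8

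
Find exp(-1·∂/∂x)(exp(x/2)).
e^{\frac{x}{2} - \frac{1}{2}}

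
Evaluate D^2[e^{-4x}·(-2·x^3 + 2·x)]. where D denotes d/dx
4 \left(- 8 x^{3} + 12 x^{2} + 5 x - 4\right) e^{- 4 x}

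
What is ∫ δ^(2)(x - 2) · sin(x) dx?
- \sin{\left(2 \right)}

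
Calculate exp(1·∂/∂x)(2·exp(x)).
2 e^{x + 1}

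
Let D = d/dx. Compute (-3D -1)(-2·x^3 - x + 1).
2 x^{3} + 18 x^{2} + x + 2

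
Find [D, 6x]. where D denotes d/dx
6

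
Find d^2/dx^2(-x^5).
- 20 x^{3}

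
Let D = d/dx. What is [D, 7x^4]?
28 x^{3}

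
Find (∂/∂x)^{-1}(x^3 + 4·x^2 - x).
\frac{x^{4}}{4} + \frac{4 x^{3}}{3} - \frac{x^{2}}{2}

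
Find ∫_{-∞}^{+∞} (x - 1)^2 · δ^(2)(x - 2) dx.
2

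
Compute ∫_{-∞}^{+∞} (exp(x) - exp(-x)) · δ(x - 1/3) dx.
2 \sinh{\left(\frac{1}{3} \right)}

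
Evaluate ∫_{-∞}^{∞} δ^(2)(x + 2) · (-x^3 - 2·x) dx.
12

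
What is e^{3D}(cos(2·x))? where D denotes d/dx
\cos{\left(2 x + 6 \right)}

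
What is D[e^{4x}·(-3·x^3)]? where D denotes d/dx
x^{2} \left(- 12 x - 9\right) e^{4 x}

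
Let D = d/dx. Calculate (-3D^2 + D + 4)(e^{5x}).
- 66 e^{5 x}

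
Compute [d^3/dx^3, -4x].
-12\frac{d^{2}}{dx^{2}}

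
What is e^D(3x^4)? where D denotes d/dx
3 x^{4} + 12 x^{3} + 18 x^{2} + 12 x + 3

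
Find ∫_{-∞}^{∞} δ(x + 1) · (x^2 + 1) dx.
2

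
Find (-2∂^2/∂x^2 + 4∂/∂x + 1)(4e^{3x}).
- 20 e^{3 x}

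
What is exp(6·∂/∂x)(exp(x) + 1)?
e^{x + 6} + 1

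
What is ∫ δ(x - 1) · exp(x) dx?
e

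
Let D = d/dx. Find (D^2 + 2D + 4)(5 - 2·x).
16 - 8 x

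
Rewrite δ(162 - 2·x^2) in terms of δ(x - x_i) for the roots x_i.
\frac{\delta(x - 9) + \delta(x + 9)}{36}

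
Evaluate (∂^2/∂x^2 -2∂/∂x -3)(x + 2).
- 3 x - 8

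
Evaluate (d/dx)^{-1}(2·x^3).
\frac{x^{4}}{2}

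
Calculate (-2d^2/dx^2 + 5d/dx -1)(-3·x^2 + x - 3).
3 x^{2} - 31 x + 20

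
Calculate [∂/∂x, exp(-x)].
- e^{- x}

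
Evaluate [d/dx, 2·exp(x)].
2 e^{x}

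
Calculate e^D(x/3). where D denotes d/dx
\frac{x}{3} + \frac{1}{3}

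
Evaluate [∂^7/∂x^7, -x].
-7\frac{d^{6}}{dx^{6}}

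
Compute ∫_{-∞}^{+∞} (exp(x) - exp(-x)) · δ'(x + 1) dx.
- 2 \cosh{\left(1 \right)}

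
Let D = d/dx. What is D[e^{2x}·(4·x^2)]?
8 x \left(x + 1\right) e^{2 x}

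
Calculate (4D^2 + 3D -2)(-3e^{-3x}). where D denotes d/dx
- 75 e^{- 3 x}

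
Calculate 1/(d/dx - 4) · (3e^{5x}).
3 e^{5 x}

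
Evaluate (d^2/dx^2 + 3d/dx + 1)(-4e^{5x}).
- 164 e^{5 x}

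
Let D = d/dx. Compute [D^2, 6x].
12D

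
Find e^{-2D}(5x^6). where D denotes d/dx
5 x^{6} - 60 x^{5} + 300 x^{4} - 800 x^{3} + 1200 x^{2} - 960 x + 320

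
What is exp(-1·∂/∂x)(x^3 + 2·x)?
x^{3} - 3 x^{2} + 5 x - 3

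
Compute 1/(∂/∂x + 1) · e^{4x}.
\frac{e^{4 x}}{5}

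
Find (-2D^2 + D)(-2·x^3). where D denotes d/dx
6 x \left(4 - x\right)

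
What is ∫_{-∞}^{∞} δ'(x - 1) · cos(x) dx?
\sin{\left(1 \right)}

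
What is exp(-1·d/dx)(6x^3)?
6 x^{3} - 18 x^{2} + 18 x - 6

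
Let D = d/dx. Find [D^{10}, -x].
-10D^{9}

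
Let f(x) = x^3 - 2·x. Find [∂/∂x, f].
3 x^{2} - 2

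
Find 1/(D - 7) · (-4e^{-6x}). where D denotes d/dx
\frac{4 e^{- 6 x}}{13}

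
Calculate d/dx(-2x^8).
- 16 x^{7}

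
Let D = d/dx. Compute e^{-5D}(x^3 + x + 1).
x^{3} - 15 x^{2} + 76 x - 129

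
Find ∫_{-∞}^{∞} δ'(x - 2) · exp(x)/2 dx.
- \frac{e^{2}}{2}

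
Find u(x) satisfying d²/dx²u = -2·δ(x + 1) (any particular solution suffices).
-|x + 1|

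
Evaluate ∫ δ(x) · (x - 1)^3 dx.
-1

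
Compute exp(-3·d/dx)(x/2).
\frac{x}{2} - \frac{3}{2}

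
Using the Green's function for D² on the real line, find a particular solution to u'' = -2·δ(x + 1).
-|x + 1|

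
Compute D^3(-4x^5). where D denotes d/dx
- 240 x^{2}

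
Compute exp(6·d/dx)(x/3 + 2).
\frac{x}{3} + 4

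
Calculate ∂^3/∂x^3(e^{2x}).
8 e^{2 x}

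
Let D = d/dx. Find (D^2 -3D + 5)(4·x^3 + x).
20 x^{3} - 36 x^{2} + 29 x - 3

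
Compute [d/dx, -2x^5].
- 10 x^{4}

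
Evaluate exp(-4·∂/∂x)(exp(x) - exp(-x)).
- e^{4 - x} + e^{x - 4}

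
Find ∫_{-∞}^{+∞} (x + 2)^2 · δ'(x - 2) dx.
-8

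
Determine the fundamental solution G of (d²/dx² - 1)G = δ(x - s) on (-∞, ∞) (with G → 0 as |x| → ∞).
-\frac{e^{-|x-s|}}{2}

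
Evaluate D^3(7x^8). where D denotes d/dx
2352 x^{5}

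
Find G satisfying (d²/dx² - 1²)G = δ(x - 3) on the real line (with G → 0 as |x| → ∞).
-\frac{e^{-|x - 3|}}{2}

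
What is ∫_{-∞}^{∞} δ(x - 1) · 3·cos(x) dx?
3 \cos{\left(1 \right)}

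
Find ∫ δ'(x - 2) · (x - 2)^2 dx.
0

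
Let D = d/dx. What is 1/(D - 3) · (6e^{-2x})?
- \frac{6 e^{- 2 x}}{5}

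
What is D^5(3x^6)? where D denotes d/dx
2160 x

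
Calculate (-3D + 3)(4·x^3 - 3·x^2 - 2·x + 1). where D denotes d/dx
12 x^{3} - 45 x^{2} + 12 x + 9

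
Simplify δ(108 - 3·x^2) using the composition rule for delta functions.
\frac{\delta(x - 6) + \delta(x + 6)}{36}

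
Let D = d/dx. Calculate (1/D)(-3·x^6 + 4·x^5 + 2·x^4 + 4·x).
- \frac{3 x^{7}}{7} + \frac{2 x^{6}}{3} + \frac{2 x^{5}}{5} + 2 x^{2}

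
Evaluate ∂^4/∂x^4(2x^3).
0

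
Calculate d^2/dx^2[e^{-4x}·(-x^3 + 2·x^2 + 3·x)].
2 \left(- 8 x^{3} + 28 x^{2} + 5 x - 10\right) e^{- 4 x}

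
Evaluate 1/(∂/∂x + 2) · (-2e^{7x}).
- \frac{2 e^{7 x}}{9}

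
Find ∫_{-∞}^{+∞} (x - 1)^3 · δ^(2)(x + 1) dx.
-12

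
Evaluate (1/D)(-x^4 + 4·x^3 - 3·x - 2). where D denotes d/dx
- \frac{x^{5}}{5} + x^{4} - \frac{3 x^{2}}{2} - 2 x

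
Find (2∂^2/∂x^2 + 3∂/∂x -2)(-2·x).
4 x - 6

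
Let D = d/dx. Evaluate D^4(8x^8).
13440 x^{4}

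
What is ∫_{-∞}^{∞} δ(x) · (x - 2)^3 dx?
-8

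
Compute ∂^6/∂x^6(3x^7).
15120 x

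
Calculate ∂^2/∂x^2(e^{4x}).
16 e^{4 x}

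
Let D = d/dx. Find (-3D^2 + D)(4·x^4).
16 x^{2} \left(x - 9\right)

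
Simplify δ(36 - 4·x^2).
\frac{\delta(x - 3) + \delta(x + 3)}{24}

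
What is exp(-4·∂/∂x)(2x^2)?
2 x^{2} - 16 x + 32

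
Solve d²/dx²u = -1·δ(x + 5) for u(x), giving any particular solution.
-\frac{|x + 5|}{2}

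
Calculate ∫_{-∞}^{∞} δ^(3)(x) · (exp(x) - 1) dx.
-1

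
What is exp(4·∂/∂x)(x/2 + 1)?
\frac{x}{2} + 3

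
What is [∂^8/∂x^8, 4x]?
32\frac{d^{7}}{dx^{7}}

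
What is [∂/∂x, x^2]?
2 x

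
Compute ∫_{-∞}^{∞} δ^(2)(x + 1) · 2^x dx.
\frac{\log{\left(2 \right)}^{2}}{2}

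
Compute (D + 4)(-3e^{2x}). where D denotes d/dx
- 18 e^{2 x}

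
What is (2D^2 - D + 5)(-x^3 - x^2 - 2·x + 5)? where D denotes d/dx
- 5 x^{3} - 2 x^{2} - 20 x + 23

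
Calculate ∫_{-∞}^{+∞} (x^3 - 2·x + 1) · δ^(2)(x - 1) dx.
6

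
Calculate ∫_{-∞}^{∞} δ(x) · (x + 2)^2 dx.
4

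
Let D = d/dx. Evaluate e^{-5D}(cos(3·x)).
\cos{\left(3 x - 15 \right)}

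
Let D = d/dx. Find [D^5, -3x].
-15D^{4}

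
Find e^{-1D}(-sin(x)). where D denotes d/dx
- \sin{\left(x - 1 \right)}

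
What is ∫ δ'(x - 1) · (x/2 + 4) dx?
- \frac{1}{2}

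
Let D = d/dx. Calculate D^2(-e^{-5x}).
- 25 e^{- 5 x}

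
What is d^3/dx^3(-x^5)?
- 60 x^{2}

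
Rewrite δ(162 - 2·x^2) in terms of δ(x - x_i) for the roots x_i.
\frac{\delta(x - 9) + \delta(x + 9)}{36}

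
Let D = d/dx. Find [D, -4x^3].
- 12 x^{2}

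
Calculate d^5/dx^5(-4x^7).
- 10080 x^{2}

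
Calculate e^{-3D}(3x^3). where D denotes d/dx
3 x^{3} - 27 x^{2} + 81 x - 81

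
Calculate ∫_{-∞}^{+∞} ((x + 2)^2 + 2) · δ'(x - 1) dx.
-6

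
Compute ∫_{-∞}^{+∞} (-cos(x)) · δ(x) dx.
-1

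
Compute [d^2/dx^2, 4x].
8\frac{d}{dx}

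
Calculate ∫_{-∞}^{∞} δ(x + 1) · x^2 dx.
1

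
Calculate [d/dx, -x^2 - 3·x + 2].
- 2 x - 3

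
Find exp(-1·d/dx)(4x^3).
4 x^{3} - 12 x^{2} + 12 x - 4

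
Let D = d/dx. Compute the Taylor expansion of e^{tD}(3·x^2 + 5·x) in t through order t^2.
3 t^{2} + t \left(6 x + 5\right) + 3 x^{2} + 5 x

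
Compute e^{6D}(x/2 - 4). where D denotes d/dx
\frac{x}{2} - 1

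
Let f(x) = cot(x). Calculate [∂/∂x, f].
- \frac{1}{\sin^{2}{\left(x \right)}}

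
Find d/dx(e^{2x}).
2 e^{2 x}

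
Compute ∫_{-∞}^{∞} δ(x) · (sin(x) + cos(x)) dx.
1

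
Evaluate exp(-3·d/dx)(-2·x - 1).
5 - 2 x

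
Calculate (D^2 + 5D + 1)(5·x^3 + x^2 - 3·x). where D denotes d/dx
5 x^{3} + 76 x^{2} + 37 x - 13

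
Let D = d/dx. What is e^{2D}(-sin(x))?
- \sin{\left(x + 2 \right)}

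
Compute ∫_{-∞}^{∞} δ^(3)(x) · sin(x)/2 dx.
\frac{1}{2}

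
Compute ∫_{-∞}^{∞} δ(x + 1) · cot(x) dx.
- \cot{\left(1 \right)}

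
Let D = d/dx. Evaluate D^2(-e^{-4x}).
- 16 e^{- 4 x}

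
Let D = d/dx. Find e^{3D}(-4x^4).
- 4 x^{4} - 48 x^{3} - 216 x^{2} - 432 x - 324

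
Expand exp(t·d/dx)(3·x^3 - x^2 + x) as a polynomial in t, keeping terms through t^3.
3 t^{3} + t^{2} \left(9 x - 1\right) + t \left(9 x^{2} - 2 x + 1\right) + 3 x^{3} - x^{2} + x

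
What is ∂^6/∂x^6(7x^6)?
5040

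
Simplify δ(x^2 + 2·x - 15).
\frac{\delta(x - 3) + \delta(x + 5)}{8}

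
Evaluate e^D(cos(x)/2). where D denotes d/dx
\frac{\cos{\left(x + 1 \right)}}{2}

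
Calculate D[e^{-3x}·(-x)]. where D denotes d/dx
\left(3 x - 1\right) e^{- 3 x}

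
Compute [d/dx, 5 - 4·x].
-4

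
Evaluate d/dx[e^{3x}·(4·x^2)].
4 x \left(3 x + 2\right) e^{3 x}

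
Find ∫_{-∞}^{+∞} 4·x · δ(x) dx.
0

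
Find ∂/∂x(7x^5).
35 x^{4}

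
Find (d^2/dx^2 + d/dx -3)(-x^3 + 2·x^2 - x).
3 x^{3} - 9 x^{2} + x + 3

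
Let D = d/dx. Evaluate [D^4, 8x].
32D^{3}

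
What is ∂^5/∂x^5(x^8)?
6720 x^{3}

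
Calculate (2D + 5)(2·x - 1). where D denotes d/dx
10 x - 1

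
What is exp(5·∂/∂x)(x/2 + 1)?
\frac{x}{2} + \frac{7}{2}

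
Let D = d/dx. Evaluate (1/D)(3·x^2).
x^{3}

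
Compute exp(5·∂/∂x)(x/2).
\frac{x}{2} + \frac{5}{2}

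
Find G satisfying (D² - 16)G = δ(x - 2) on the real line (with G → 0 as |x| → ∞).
-\frac{e^{-4|x - 2|}}{8}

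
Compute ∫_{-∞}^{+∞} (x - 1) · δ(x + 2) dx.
-3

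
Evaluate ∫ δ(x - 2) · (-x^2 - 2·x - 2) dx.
-10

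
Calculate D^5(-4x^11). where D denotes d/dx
- 221760 x^{6}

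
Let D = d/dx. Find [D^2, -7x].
-14D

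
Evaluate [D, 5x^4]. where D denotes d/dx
20 x^{3}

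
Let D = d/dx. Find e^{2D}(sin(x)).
\sin{\left(x + 2 \right)}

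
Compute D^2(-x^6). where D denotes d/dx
- 30 x^{4}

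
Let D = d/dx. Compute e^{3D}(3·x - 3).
3 x + 6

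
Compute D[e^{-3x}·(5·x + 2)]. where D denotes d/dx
\left(- 15 x - 1\right) e^{- 3 x}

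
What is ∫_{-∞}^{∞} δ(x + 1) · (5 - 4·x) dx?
9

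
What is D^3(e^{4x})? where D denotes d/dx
64 e^{4 x}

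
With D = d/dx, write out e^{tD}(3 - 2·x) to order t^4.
- 2 t - 2 x + 3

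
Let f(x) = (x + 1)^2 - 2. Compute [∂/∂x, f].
2 x + 2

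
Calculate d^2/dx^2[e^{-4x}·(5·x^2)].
10 \left(8 x^{2} - 8 x + 1\right) e^{- 4 x}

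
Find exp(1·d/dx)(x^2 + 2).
x^{2} + 2 x + 3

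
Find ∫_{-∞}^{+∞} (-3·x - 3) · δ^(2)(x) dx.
0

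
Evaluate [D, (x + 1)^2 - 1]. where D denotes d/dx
2 x + 2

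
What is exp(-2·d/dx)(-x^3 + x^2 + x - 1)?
- x^{3} + 7 x^{2} - 15 x + 9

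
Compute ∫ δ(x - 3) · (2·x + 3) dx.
9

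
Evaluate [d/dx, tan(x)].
\frac{1}{\cos^{2}{\left(x \right)}}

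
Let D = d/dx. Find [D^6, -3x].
-18D^{5}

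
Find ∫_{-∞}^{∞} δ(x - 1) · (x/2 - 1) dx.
- \frac{1}{2}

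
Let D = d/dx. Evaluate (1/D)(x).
\frac{x^{2}}{2}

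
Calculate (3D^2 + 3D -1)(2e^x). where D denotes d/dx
10 e^{x}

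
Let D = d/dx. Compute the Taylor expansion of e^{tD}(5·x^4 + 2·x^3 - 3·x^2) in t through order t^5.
5 t^{4} + t^{3} \left(20 x + 2\right) + t^{2} \left(30 x^{2} + 6 x - 3\right) + 2 t x \left(10 x^{2} + 3 x - 3\right) + 5 x^{4} + 2 x^{3} - 3 x^{2}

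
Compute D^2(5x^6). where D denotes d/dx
150 x^{4}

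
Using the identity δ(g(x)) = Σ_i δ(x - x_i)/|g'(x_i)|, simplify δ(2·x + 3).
\frac{\delta(x + 3/2)}{2}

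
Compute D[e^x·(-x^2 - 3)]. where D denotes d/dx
\left(- x^{2} - 2 x - 3\right) e^{x}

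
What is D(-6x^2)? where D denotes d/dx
- 12 x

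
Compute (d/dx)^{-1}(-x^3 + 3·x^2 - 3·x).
- \frac{x^{4}}{4} + x^{3} - \frac{3 x^{2}}{2}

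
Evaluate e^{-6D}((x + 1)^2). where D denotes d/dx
x^{2} - 10 x + 25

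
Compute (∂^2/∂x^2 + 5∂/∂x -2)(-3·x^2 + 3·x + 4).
6 x^{2} - 36 x + 1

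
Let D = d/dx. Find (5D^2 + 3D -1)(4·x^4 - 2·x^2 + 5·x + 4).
- 4 x^{4} + 48 x^{3} + 242 x^{2} - 17 x - 9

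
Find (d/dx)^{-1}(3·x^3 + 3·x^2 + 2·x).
\frac{3 x^{4}}{4} + x^{3} + x^{2}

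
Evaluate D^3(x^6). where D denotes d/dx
120 x^{3}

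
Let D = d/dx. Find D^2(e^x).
e^{x}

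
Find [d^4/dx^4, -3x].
-12\frac{d^{3}}{dx^{3}}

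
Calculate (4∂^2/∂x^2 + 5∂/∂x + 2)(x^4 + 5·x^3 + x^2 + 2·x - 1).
2 x^{4} + 30 x^{3} + 125 x^{2} + 134 x + 16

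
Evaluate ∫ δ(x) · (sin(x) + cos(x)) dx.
1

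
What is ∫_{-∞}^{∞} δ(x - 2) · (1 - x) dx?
-1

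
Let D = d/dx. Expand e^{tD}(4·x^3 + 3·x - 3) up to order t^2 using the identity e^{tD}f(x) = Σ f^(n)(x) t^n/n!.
12 t^{2} x + 3 t \left(4 x^{2} + 1\right) + 4 x^{3} + 3 x - 3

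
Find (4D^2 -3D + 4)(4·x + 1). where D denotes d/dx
16 x - 8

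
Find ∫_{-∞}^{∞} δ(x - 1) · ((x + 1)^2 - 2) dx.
2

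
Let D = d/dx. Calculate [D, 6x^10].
60 x^{9}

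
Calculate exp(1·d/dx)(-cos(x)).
- \cos{\left(x + 1 \right)}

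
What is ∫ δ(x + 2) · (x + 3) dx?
1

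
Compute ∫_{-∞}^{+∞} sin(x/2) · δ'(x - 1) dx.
- \frac{\cos{\left(\frac{1}{2} \right)}}{2}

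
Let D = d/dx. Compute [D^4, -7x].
-28D^{3}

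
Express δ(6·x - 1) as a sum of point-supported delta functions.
\frac{\delta(x - 1/6)}{6}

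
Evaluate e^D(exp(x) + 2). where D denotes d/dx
e^{x + 1} + 2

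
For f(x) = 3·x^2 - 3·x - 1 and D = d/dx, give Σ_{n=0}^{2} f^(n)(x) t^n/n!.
3 t^{2} + 3 t \left(2 x - 1\right) + 3 x^{2} - 3 x - 1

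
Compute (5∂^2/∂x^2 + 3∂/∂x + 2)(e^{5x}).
142 e^{5 x}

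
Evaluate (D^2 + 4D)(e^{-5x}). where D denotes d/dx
5 e^{- 5 x}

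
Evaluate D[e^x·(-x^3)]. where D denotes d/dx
x^{2} \left(- x - 3\right) e^{x}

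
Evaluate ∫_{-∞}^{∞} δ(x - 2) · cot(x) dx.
\cot{\left(2 \right)}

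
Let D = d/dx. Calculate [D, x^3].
3 x^{2}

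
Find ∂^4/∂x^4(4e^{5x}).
2500 e^{5 x}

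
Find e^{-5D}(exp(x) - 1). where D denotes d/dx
e^{x - 5} - 1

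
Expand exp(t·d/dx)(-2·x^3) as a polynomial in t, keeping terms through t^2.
2 x \left(- 3 t^{2} - 3 t x - x^{2}\right)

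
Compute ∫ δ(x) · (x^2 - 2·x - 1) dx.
-1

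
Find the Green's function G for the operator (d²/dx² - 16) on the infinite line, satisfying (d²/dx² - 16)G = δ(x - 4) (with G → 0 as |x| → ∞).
-\frac{e^{-4|x - 4|}}{8}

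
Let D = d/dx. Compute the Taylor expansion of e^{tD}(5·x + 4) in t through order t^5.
5 t + 5 x + 4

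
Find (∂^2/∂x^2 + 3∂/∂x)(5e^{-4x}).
20 e^{- 4 x}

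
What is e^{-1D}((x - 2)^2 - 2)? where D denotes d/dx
x^{2} - 6 x + 7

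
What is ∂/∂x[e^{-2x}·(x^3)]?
x^{2} \left(3 - 2 x\right) e^{- 2 x}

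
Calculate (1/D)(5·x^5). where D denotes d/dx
\frac{5 x^{6}}{6}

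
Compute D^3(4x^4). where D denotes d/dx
96 x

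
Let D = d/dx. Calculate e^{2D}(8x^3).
8 x^{3} + 48 x^{2} + 96 x + 64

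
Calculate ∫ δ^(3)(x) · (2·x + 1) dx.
0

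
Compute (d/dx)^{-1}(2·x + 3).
x^{2} + 3 x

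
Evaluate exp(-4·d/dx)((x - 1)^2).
x^{2} - 10 x + 25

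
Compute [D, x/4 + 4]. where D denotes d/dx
\frac{1}{4}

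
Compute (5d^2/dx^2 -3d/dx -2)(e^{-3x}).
52 e^{- 3 x}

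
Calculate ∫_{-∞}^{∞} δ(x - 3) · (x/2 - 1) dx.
\frac{1}{2}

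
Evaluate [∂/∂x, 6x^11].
66 x^{10}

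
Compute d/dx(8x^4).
32 x^{3}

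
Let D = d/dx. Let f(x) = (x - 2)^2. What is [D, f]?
2 x - 4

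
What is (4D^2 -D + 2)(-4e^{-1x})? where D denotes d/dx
- 28 e^{- x}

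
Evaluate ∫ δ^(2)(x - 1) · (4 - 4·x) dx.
0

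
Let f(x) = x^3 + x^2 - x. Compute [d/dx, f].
3 x^{2} + 2 x - 1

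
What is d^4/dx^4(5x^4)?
120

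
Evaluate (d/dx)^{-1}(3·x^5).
\frac{x^{6}}{2}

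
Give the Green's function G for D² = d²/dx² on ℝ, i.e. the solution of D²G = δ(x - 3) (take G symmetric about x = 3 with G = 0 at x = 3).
\frac{|x - 3|}{2}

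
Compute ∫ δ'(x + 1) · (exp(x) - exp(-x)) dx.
- 2 \cosh{\left(1 \right)}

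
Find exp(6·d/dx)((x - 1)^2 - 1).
x^{2} + 10 x + 24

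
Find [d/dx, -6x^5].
- 30 x^{4}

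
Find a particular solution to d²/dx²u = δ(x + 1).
\frac{|x + 1|}{2}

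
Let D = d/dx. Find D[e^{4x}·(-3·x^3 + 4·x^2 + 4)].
\left(- 12 x^{3} + 7 x^{2} + 8 x + 16\right) e^{4 x}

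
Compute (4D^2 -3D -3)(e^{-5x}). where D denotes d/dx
112 e^{- 5 x}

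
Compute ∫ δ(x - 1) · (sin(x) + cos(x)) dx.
\cos{\left(1 \right)} + \sin{\left(1 \right)}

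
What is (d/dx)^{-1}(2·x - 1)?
x^{2} - x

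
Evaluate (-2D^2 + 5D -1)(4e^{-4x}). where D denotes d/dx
- 212 e^{- 4 x}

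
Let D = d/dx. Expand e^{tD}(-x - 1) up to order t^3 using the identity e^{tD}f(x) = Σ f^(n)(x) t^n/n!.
- t - x - 1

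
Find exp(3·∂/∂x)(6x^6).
6 x^{6} + 108 x^{5} + 810 x^{4} + 3240 x^{3} + 7290 x^{2} + 8748 x + 4374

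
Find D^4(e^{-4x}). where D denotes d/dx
256 e^{- 4 x}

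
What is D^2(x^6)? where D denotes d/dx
30 x^{4}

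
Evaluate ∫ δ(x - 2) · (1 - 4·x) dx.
-7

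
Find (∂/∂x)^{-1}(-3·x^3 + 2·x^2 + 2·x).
- \frac{3 x^{4}}{4} + \frac{2 x^{3}}{3} + x^{2}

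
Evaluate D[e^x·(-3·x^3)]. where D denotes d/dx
3 x^{2} \left(- x - 3\right) e^{x}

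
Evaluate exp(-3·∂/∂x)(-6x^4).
- 6 x^{4} + 72 x^{3} - 324 x^{2} + 648 x - 486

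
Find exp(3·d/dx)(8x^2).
8 x^{2} + 48 x + 72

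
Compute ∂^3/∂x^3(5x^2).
0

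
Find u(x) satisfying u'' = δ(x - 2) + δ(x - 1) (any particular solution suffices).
\frac{|x - 2|}{2} + \frac{|x - 1|}{2}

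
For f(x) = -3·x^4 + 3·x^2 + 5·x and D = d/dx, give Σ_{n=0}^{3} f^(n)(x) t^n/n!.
- 12 t^{3} x + t^{2} \left(3 - 18 x^{2}\right) + t \left(- 12 x^{3} + 6 x + 5\right) - 3 x^{4} + 3 x^{2} + 5 x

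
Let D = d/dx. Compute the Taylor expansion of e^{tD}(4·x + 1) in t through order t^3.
4 t + 4 x + 1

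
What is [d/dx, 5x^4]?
20 x^{3}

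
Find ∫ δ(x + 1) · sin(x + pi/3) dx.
\cos{\left(\frac{\pi}{6} + 1 \right)}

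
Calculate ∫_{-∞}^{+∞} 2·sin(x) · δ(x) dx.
0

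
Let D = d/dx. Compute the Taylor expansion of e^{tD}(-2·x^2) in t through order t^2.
- 2 t^{2} - 4 t x - 2 x^{2}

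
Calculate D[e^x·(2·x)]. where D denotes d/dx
2 \left(x + 1\right) e^{x}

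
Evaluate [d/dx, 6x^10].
60 x^{9}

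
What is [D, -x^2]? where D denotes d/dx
- 2 x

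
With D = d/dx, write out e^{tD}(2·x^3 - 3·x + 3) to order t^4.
2 t^{3} + 6 t^{2} x + 3 t \left(2 x^{2} - 1\right) + 2 x^{3} - 3 x + 3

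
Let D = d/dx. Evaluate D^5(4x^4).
0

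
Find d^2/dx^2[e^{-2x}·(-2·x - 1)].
4 \left(1 - 2 x\right) e^{- 2 x}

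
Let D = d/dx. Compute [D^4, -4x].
-16D^{3}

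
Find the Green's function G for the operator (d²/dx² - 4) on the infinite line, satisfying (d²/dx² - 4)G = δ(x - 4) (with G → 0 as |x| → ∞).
-\frac{e^{-2|x - 4|}}{4}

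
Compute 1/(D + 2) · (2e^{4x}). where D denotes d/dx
\frac{e^{4 x}}{3}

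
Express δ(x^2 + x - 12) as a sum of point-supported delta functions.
\frac{\delta(x + 4) + \delta(x - 3)}{7}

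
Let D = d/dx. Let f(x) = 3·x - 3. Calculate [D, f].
3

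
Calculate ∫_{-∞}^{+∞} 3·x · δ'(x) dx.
-3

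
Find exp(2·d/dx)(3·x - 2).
3 x + 4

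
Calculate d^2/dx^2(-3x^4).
- 36 x^{2}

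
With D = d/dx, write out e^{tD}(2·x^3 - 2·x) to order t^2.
6 t^{2} x + 2 t \left(3 x^{2} - 1\right) + 2 x^{3} - 2 x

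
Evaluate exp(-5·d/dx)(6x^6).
6 x^{6} - 180 x^{5} + 2250 x^{4} - 15000 x^{3} + 56250 x^{2} - 112500 x + 93750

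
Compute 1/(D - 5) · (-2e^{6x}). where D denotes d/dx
- 2 e^{6 x}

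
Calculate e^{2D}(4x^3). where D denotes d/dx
4 x^{3} + 24 x^{2} + 48 x + 32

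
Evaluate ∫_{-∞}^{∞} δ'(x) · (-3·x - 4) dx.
3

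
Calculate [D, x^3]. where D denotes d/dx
3 x^{2}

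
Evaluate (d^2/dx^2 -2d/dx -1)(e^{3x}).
2 e^{3 x}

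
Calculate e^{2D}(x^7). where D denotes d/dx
x^{7} + 14 x^{6} + 84 x^{5} + 280 x^{4} + 560 x^{3} + 672 x^{2} + 448 x + 128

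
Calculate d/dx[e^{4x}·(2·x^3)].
x^{2} \left(8 x + 6\right) e^{4 x}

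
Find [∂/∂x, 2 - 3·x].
-3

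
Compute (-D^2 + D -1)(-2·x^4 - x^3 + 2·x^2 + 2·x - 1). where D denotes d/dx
2 x^{4} - 7 x^{3} + 19 x^{2} + 8 x - 1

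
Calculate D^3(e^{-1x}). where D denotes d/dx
- e^{- x}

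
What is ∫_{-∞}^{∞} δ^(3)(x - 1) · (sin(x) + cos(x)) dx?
- \sin{\left(1 \right)} + \cos{\left(1 \right)}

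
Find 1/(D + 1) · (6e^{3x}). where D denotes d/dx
\frac{3 e^{3 x}}{2}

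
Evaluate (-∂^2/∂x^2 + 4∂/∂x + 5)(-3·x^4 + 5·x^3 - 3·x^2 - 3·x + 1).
- 15 x^{4} - 23 x^{3} + 81 x^{2} - 69 x - 1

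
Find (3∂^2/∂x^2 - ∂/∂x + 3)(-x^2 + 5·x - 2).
- 3 x^{2} + 17 x - 17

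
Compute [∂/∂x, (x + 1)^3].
3 \left(x + 1\right)^{2}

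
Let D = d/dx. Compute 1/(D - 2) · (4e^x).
- 4 e^{x}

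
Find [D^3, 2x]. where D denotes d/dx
6D^{2}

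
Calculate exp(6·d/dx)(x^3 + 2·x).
x^{3} + 18 x^{2} + 110 x + 228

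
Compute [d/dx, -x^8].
- 8 x^{7}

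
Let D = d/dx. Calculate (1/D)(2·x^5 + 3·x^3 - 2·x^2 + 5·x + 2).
\frac{x^{6}}{3} + \frac{3 x^{4}}{4} - \frac{2 x^{3}}{3} + \frac{5 x^{2}}{2} + 2 x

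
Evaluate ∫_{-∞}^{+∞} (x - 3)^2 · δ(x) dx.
9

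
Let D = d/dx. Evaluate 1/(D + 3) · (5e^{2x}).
e^{2 x}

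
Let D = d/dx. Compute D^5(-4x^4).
0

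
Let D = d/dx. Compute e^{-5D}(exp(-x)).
e^{5 - x}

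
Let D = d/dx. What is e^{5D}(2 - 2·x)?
- 2 x - 8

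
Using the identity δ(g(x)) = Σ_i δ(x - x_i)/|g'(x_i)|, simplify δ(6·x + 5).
\frac{\delta(x + 5/6)}{6}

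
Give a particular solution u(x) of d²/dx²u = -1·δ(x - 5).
-\frac{|x - 5|}{2}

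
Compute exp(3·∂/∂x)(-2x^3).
- 2 x^{3} - 18 x^{2} - 54 x - 54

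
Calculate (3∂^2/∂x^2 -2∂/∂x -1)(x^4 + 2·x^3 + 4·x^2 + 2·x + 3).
- x^{4} - 10 x^{3} + 20 x^{2} + 18 x + 17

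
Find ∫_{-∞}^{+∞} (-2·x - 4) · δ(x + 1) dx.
-2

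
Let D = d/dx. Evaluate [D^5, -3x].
-15D^{4}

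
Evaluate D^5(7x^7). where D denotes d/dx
17640 x^{2}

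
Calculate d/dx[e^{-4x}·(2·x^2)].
4 x \left(1 - 2 x\right) e^{- 4 x}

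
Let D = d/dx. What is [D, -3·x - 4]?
-3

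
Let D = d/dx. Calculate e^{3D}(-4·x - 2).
- 4 x - 14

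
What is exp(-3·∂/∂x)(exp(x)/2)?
\frac{e^{x - 3}}{2}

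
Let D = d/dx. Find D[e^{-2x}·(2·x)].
2 \left(1 - 2 x\right) e^{- 2 x}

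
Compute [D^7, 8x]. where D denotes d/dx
56D^{6}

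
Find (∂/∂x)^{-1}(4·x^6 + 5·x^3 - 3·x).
\frac{4 x^{7}}{7} + \frac{5 x^{4}}{4} - \frac{3 x^{2}}{2}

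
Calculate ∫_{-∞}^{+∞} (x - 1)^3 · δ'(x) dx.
-3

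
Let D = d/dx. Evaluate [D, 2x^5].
10 x^{4}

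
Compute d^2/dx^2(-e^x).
- e^{x}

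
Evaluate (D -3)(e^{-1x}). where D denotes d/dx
- 4 e^{- x}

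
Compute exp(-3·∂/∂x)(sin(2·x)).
\sin{\left(2 x - 6 \right)}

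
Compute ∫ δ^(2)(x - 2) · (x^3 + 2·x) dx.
12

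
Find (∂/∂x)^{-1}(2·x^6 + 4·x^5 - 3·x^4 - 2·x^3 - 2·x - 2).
\frac{2 x^{7}}{7} + \frac{2 x^{6}}{3} - \frac{3 x^{5}}{5} - \frac{x^{4}}{2} - x^{2} - 2 x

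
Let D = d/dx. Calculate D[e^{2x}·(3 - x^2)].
2 \left(- x^{2} - x + 3\right) e^{2 x}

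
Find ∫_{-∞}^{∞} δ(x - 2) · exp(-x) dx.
e^{-2}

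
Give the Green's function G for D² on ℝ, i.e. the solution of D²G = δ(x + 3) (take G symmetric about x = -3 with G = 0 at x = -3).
\frac{|x + 3|}{2}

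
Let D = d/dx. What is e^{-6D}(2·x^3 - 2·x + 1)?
2 x^{3} - 36 x^{2} + 214 x - 419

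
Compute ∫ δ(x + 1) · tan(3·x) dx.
- \tan{\left(3 \right)}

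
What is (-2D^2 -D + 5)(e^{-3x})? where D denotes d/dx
- 10 e^{- 3 x}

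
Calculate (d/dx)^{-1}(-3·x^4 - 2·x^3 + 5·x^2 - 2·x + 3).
- \frac{3 x^{5}}{5} - \frac{x^{4}}{2} + \frac{5 x^{3}}{3} - x^{2} + 3 x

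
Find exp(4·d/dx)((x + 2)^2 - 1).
x^{2} + 12 x + 35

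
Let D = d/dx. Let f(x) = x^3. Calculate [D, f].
3 x^{2}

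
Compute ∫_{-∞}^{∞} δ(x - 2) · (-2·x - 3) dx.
-7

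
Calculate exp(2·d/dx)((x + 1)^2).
x^{2} + 6 x + 9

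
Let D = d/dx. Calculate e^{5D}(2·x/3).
\frac{2 x}{3} + \frac{10}{3}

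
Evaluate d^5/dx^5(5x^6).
3600 x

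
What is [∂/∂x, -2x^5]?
- 10 x^{4}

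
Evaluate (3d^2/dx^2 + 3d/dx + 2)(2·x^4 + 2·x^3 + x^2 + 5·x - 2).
4 x^{4} + 28 x^{3} + 92 x^{2} + 52 x + 17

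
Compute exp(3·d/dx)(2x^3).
2 x^{3} + 18 x^{2} + 54 x + 54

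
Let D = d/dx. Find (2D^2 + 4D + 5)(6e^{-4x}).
126 e^{- 4 x}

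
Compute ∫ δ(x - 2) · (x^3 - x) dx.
6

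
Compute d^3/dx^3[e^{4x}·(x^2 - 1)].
\left(64 x^{2} + 96 x - 40\right) e^{4 x}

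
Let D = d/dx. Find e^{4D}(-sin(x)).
- \sin{\left(x + 4 \right)}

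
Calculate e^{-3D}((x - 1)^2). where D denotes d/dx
x^{2} - 8 x + 16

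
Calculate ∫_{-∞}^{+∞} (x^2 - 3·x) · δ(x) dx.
0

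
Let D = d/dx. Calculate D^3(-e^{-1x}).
e^{- x}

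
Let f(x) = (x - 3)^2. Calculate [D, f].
2 x - 6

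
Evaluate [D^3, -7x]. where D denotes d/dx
-21D^{2}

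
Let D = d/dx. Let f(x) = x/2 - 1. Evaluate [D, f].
\frac{1}{2}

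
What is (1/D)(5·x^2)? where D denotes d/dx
\frac{5 x^{3}}{3}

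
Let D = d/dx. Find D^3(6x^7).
1260 x^{4}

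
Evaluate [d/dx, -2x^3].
- 6 x^{2}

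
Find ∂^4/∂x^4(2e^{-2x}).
32 e^{- 2 x}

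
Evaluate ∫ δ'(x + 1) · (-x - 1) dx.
1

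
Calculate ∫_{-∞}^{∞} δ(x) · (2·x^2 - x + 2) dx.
2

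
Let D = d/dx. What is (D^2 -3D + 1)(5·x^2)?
5 x^{2} - 30 x + 10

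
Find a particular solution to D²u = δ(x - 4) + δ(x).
\frac{|x - 4|}{2} + \frac{|x|}{2}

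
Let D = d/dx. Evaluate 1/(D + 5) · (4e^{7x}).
\frac{e^{7 x}}{3}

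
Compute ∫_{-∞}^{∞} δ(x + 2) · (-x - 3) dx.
-1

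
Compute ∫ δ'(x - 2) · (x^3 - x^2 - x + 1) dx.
-7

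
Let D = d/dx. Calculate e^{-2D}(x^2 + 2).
x^{2} - 4 x + 6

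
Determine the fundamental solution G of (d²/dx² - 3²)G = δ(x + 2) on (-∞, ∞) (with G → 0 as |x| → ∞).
-\frac{e^{-3|x + 2|}}{6}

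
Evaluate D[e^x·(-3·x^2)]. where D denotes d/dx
3 x \left(- x - 2\right) e^{x}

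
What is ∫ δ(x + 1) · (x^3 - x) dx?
0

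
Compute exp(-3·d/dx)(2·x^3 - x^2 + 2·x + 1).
2 x^{3} - 19 x^{2} + 62 x - 68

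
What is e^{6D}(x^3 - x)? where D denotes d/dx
x^{3} + 18 x^{2} + 107 x + 210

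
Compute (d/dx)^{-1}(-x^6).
- \frac{x^{7}}{7}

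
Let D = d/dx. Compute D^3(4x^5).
240 x^{2}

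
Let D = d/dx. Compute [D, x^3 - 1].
3 x^{2}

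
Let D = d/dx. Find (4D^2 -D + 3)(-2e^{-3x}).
- 84 e^{- 3 x}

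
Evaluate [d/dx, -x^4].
- 4 x^{3}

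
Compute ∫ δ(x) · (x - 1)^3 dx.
-1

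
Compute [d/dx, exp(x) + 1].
e^{x}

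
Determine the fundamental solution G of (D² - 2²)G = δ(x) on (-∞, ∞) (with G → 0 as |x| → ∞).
-\frac{e^{-2|x|}}{4}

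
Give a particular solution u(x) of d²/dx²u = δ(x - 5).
\frac{|x - 5|}{2}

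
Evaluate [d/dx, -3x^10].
- 30 x^{9}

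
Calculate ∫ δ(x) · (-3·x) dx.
0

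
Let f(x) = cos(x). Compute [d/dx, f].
- \sin{\left(x \right)}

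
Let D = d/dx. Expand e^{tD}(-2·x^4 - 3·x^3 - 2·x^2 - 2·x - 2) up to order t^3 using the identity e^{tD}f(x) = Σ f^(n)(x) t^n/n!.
- t^{3} \left(8 x + 3\right) - t^{2} \left(12 x^{2} + 9 x + 2\right) - t \left(8 x^{3} + 9 x^{2} + 4 x + 2\right) - 2 x^{4} - 3 x^{3} - 2 x^{2} - 2 x - 2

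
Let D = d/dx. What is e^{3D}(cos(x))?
\cos{\left(x + 3 \right)}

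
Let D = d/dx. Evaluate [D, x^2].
2 x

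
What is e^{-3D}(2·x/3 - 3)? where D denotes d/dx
\frac{2 x}{3} - 5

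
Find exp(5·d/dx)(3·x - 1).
3 x + 14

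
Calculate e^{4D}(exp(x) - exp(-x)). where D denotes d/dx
2 \sinh{\left(x + 4 \right)}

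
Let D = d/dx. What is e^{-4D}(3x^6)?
3 x^{6} - 72 x^{5} + 720 x^{4} - 3840 x^{3} + 11520 x^{2} - 18432 x + 12288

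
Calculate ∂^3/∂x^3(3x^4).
72 x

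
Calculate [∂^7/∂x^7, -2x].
-14\frac{d^{6}}{dx^{6}}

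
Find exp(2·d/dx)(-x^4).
- x^{4} - 8 x^{3} - 24 x^{2} - 32 x - 16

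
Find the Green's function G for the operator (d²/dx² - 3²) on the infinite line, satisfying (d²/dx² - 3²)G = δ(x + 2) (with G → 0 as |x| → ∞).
-\frac{e^{-3|x + 2|}}{6}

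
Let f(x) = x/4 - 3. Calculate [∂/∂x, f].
\frac{1}{4}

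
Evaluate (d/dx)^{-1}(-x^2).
- \frac{x^{3}}{3}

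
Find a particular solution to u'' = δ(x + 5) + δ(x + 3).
\frac{|x + 5|}{2} + \frac{|x + 3|}{2}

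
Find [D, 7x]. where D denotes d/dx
7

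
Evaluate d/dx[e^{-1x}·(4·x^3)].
4 x^{2} \left(3 - x\right) e^{- x}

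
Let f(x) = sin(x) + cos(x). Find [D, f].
- \sin{\left(x \right)} + \cos{\left(x \right)}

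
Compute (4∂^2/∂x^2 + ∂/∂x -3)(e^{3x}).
36 e^{3 x}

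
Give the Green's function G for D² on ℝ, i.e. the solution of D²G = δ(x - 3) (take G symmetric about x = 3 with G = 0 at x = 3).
\frac{|x - 3|}{2}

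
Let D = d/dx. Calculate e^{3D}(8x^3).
8 x^{3} + 72 x^{2} + 216 x + 216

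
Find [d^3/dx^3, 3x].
9\frac{d^{2}}{dx^{2}}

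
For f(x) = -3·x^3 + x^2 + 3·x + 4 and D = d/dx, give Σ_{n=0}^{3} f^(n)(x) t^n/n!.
- 3 t^{3} + t^{2} \left(1 - 9 x\right) + t \left(- 9 x^{2} + 2 x + 3\right) - 3 x^{3} + x^{2} + 3 x + 4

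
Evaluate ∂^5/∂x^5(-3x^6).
- 2160 x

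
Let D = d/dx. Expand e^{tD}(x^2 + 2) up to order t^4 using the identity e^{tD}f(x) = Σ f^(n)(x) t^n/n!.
t^{2} + 2 t x + x^{2} + 2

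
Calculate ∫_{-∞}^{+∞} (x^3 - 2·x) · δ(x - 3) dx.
21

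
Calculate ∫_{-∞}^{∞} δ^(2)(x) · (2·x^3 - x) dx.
0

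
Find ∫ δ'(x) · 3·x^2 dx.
0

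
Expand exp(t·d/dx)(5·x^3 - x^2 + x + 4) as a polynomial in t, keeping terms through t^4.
5 t^{3} + t^{2} \left(15 x - 1\right) + t \left(15 x^{2} - 2 x + 1\right) + 5 x^{3} - x^{2} + x + 4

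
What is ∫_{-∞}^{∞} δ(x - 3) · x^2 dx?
9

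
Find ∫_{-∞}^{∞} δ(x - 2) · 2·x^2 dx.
8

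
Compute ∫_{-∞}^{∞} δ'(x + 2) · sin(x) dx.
- \cos{\left(2 \right)}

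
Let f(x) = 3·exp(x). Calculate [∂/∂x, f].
3 e^{x}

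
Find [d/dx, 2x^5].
10 x^{4}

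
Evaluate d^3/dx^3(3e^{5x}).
375 e^{5 x}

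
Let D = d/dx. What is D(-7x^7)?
- 49 x^{6}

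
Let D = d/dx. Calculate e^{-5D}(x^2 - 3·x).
x^{2} - 13 x + 40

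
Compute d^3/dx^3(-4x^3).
-24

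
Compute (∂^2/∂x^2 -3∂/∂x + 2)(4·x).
8 x - 12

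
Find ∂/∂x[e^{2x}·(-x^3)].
x^{2} \left(- 2 x - 3\right) e^{2 x}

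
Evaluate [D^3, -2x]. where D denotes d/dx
-6D^{2}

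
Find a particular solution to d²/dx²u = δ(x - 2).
\frac{|x - 2|}{2}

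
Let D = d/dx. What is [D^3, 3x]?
9D^{2}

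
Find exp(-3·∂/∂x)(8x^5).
8 x^{5} - 120 x^{4} + 720 x^{3} - 2160 x^{2} + 3240 x - 1944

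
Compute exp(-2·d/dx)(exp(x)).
e^{x - 2}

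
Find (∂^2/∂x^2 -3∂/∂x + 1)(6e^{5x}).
66 e^{5 x}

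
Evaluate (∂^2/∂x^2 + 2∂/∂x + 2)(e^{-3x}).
5 e^{- 3 x}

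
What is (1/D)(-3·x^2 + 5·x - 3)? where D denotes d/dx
- x^{3} + \frac{5 x^{2}}{2} - 3 x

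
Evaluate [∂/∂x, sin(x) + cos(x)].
- \sin{\left(x \right)} + \cos{\left(x \right)}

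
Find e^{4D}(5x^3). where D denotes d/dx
5 x^{3} + 60 x^{2} + 240 x + 320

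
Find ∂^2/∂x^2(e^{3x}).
9 e^{3 x}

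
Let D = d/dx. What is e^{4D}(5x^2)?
5 x^{2} + 40 x + 80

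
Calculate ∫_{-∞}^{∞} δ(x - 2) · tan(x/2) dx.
\tan{\left(1 \right)}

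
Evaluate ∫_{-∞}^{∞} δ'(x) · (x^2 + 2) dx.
0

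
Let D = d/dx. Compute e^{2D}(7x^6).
7 x^{6} + 84 x^{5} + 420 x^{4} + 1120 x^{3} + 1680 x^{2} + 1344 x + 448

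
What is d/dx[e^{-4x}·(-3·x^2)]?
6 x \left(2 x - 1\right) e^{- 4 x}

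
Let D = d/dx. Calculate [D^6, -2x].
-12D^{5}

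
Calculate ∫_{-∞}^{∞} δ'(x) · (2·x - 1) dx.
-2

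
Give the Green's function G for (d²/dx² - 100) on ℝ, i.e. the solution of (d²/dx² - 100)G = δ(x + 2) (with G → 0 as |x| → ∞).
-\frac{e^{-10|x + 2|}}{20}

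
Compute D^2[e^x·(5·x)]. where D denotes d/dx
5 \left(x + 2\right) e^{x}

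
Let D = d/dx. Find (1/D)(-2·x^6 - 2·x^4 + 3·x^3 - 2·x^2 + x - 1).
- \frac{2 x^{7}}{7} - \frac{2 x^{5}}{5} + \frac{3 x^{4}}{4} - \frac{2 x^{3}}{3} + \frac{x^{2}}{2} - x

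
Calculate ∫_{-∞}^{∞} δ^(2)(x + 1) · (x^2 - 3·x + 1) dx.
2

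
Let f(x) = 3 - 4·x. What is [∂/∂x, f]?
-4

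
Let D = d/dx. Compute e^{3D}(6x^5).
6 x^{5} + 90 x^{4} + 540 x^{3} + 1620 x^{2} + 2430 x + 1458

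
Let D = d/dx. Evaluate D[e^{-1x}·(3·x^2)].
3 x \left(2 - x\right) e^{- x}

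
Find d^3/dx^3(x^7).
210 x^{4}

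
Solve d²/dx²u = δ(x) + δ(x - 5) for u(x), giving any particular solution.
\frac{|x|}{2} + \frac{|x - 5|}{2}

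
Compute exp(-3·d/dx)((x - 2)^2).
x^{2} - 10 x + 25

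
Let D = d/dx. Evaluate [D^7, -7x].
-49D^{6}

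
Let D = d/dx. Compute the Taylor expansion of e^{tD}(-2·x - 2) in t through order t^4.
- 2 t - 2 x - 2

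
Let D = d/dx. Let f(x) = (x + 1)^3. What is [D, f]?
3 \left(x + 1\right)^{2}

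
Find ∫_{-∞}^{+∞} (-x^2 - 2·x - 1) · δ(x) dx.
-1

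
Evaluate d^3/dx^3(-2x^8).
- 672 x^{5}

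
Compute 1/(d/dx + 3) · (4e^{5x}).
\frac{e^{5 x}}{2}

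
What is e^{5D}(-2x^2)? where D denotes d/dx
- 2 x^{2} - 20 x - 50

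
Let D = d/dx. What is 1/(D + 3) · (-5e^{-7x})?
\frac{5 e^{- 7 x}}{4}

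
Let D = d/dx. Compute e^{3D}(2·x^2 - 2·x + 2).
2 x^{2} + 10 x + 14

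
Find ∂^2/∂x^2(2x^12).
264 x^{10}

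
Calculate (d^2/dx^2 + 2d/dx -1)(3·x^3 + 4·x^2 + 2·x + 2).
- 3 x^{3} + 14 x^{2} + 32 x + 10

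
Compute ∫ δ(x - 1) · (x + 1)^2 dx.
4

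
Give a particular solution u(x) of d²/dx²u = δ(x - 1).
\frac{|x - 1|}{2}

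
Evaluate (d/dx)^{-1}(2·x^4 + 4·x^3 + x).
\frac{2 x^{5}}{5} + x^{4} + \frac{x^{2}}{2}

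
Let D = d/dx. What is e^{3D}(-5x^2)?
- 5 x^{2} - 30 x - 45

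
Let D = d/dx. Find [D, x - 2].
1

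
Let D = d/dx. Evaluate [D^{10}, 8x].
80D^{9}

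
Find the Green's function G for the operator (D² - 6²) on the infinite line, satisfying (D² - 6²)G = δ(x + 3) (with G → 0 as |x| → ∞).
-\frac{e^{-6|x + 3|}}{12}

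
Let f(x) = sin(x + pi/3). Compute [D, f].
\cos{\left(x + \frac{\pi}{3} \right)}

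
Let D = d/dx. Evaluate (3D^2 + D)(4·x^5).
20 x^{3} \left(x + 12\right)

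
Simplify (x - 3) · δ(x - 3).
0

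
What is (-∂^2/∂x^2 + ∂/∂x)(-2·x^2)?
4 - 4 x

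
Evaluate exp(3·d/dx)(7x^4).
7 x^{4} + 84 x^{3} + 378 x^{2} + 756 x + 567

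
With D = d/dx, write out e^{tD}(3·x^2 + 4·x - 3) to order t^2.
3 t^{2} + 2 t \left(3 x + 2\right) + 3 x^{2} + 4 x - 3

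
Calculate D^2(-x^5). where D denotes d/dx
- 20 x^{3}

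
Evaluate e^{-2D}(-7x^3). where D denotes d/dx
- 7 x^{3} + 42 x^{2} - 84 x + 56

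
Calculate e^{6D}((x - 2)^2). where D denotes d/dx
x^{2} + 8 x + 16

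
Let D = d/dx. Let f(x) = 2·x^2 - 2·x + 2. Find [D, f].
4 x - 2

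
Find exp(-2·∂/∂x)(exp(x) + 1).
e^{x - 2} + 1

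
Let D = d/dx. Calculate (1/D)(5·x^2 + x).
\frac{5 x^{3}}{3} + \frac{x^{2}}{2}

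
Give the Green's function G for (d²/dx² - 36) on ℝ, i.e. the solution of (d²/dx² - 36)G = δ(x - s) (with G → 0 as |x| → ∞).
-\frac{e^{-6|x-s|}}{12}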